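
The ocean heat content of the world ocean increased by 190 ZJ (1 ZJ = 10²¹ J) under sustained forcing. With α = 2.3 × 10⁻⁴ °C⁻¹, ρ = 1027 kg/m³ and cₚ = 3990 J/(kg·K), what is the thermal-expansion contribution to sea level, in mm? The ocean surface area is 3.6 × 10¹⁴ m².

29.6 mm

Per unit area: Q = 190×10²¹ / (3.6×10¹⁴) ≈ 5.278×10⁸ J/m²
Δh = αQ/(ρcₚ) = 2.3×10⁻⁴ × 5.278×10⁸ / (1027 × 3990) ≈ 0.029625 m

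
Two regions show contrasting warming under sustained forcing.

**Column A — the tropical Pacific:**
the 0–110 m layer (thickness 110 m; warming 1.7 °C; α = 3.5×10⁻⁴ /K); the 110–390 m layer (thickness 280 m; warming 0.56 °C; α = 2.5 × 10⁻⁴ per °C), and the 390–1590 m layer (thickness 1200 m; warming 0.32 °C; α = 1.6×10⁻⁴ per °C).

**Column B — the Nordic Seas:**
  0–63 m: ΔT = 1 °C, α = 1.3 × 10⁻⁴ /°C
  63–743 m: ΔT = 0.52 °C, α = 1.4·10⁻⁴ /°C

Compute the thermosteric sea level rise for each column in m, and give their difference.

A: 0.166 m; B: 0.0577 m; difference 0.108 m

A 1.7 × 3.5×10⁻⁴ × 110 = 0.06545 m
A 0.56 × 2.5×10⁻⁴ × 280 = 0.03920 m
A 390–1590 m: 1200 × 0.32 × 1.6×10⁻⁴ = 0.06144 m
A total: 0.16609 m
B 63 × 1 × 1.3×10⁻⁴ = 0.00819 m
B 680 × 1.4×10⁻⁴ × 0.52 = 0.049504 m
B total: 0.057694 m
Difference: 0.16609 − 0.057694 = 0.108396 m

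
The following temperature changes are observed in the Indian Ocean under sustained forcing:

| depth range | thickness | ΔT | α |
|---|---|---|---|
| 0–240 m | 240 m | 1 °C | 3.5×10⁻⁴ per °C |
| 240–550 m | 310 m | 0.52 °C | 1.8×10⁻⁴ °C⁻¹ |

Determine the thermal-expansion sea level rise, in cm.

11.3 cm of thermosteric rise

3.5×10⁻⁴ × 1 × 240 = 0.08400 m
240–550 m: 0.52 × 1.8×10⁻⁴ × 310 = 0.029016 m
Δh = 0.08400 + 0.029016 = 0.113016 m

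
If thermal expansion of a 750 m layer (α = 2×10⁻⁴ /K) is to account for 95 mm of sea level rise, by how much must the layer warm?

ΔT = Δh/(αH) = 0.095 / (2×10⁻⁴ × 750) ≈ 0.6333 K

0.63 K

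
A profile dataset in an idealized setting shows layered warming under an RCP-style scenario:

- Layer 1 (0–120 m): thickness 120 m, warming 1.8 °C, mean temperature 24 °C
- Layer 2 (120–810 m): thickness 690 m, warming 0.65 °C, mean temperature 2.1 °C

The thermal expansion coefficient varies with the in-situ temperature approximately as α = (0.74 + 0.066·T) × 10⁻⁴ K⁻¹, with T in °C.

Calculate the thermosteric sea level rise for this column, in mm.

89.6 mm of thermosteric rise

Layer 1: α = (0.74 + 0.066×24)×10⁻⁴ = 2.324×10⁻⁴ K⁻¹
Layer 2: α = (0.74 + 0.066×2.1)×10⁻⁴ = 0.8786×10⁻⁴ K⁻¹
Layer 1: 120 × 2.324×10⁻⁴ × 1.8 = 0.0501984 m
120–810 m: 0.8786×10⁻⁴ × 0.65 × 690 = 0.03940521 m
Δh = 0.0501984 + 0.03940521 = 0.08960361 m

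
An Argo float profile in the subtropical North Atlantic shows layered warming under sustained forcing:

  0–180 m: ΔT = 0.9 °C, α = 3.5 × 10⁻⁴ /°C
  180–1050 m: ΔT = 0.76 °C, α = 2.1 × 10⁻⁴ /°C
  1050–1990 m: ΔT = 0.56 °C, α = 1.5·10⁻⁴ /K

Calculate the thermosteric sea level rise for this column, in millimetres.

Layer 1: 0.9 × 3.5×10⁻⁴ × 180 = 0.05670 m
Layer 2: 2.1×10⁻⁴ × 870 × 0.76 = 0.138852 m
1050–1990 m: 1.5×10⁻⁴ × 0.56 × 940 = 0.07896 m
Δh = 0.05670 + 0.138852 + 0.07896 = 0.274512 m ≈ 275 mm

about 275 mm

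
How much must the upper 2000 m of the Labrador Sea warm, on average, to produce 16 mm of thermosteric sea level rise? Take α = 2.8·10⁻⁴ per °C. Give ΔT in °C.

0.029 °C

ΔT = Δh/(αH) = 0.016 / (2.8×10⁻⁴ × 2000) ≈ 0.02857 °C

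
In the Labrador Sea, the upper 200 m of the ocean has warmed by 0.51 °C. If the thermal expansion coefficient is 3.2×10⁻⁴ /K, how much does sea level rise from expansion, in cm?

Δh = αΔT·H = 3.2×10⁻⁴ × 0.51 × 200 = 0.03264 m

Δh ≈ 3.26 cm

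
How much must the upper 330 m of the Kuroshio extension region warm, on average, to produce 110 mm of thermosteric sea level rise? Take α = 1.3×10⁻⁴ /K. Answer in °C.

ΔT = Δh/(αH) = 0.11 / (1.3×10⁻⁴ × 330) ≈ 2.564 °C

2.56 °C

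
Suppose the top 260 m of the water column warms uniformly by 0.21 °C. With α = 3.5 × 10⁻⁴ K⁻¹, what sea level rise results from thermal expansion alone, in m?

Δh = 0.0191 m

Δh = αΔT·H = 3.5×10⁻⁴ × 0.21 × 260 = 0.01911 m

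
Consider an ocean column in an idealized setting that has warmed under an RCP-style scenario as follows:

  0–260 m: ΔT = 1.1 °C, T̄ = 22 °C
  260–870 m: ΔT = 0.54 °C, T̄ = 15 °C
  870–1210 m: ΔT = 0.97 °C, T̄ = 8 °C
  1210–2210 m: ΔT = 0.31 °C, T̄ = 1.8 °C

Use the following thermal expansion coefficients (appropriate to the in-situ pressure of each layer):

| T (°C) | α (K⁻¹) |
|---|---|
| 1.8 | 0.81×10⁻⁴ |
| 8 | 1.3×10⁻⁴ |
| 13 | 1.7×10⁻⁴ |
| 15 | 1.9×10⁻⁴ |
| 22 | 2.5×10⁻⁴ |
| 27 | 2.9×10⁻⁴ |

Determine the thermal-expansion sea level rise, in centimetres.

Δh ≈ 20.2 cm

Layer 1 at 22 °C → α = 2.5×10⁻⁴ K⁻¹
Layer 2 at 15 °C → α = 1.9×10⁻⁴ K⁻¹
Layer 3 at 8 °C → α = 1.3×10⁻⁴ K⁻¹
Layer 4 at 1.8 °C → α = 0.81×10⁻⁴ K⁻¹
Layer 1: 1.1 × 2.5×10⁻⁴ × 260 = 0.07150 m
Layer 2: 1.9×10⁻⁴ × 610 × 0.54 = 0.062586 m
Layer 3: 0.97 × 1.3×10⁻⁴ × 340 = 0.042874 m
Layer 4: 1000 × 0.31 × 0.81×10⁻⁴ = 0.02511 m
Δh = 0.07150 + 0.062586 + 0.042874 + 0.02511 = 0.20207 m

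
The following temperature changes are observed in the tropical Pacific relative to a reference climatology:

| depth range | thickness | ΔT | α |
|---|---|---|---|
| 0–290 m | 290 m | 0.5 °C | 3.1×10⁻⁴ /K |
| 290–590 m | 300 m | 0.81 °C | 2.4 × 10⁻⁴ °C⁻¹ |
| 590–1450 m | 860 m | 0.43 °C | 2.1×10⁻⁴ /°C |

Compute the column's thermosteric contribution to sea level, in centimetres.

Δh = 18.1 cm

0.5 × 3.1×10⁻⁴ × 290 = 0.04495 m
290–590 m: 300 × 0.81 × 2.4×10⁻⁴ = 0.05832 m
0.43 × 2.1×10⁻⁴ × 860 = 0.077658 m
Δh = 0.04495 + 0.05832 + 0.077658 = 0.180928 m ≈ 18.1 cm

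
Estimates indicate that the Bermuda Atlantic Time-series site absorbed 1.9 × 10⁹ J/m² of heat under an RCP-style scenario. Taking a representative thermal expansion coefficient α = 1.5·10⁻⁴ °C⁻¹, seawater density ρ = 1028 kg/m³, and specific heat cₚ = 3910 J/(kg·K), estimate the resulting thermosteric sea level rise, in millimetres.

Δh = αQ/(ρcₚ) = 1.5×10⁻⁴ × 1.9×10⁹ / (1028 × 3910) ≈ 0.070905 m

about 70.9 mm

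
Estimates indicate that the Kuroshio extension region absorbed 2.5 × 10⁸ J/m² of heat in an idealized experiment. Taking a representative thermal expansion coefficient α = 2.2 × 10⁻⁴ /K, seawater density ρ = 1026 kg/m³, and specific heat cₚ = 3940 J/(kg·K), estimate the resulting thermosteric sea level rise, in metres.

0.014 m

Δh = αQ/(ρcₚ) = 2.2×10⁻⁴ × 2.5×10⁸ / (1026 × 3940) ≈ 0.013606 m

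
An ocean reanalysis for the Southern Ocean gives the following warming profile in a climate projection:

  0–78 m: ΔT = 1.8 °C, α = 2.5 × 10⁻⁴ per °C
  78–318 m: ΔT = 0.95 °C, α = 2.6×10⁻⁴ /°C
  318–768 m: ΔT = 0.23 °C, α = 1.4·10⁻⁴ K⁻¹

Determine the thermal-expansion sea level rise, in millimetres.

110 mm

0–78 m: 1.8 × 2.5×10⁻⁴ × 78 = 0.03510 m
Layer 2: 0.95 × 2.6×10⁻⁴ × 240 = 0.05928 m
318–768 m: 1.4×10⁻⁴ × 0.23 × 450 = 0.01449 m
Δh = 0.03510 + 0.05928 + 0.01449 = 0.10887 m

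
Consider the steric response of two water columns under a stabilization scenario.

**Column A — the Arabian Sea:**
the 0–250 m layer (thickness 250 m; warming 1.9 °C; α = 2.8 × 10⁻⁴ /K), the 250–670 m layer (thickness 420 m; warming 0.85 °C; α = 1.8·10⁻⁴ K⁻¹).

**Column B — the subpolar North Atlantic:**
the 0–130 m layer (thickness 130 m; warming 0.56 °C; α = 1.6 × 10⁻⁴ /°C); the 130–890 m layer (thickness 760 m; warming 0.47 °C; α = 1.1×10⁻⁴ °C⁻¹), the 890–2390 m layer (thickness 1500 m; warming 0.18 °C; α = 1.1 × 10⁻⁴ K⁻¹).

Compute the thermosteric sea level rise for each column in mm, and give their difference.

A 0–250 m: 1.9 × 250 × 2.8×10⁻⁴ = 0.13300 m
A 0.85 × 1.8×10⁻⁴ × 420 = 0.06426 m
A total: 0.19726 m
B 1.6×10⁻⁴ × 0.56 × 130 = 0.011648 m
B Layer 2: 0.47 × 760 × 1.1×10⁻⁴ = 0.039292 m
B Layer 3: 1500 × 0.18 × 1.1×10⁻⁴ = 0.02970 m
B total: 0.08064 m
Difference: 0.19726 − 0.08064 = 0.11662 m

A: 200 mm; B: 81 mm; difference 120 mm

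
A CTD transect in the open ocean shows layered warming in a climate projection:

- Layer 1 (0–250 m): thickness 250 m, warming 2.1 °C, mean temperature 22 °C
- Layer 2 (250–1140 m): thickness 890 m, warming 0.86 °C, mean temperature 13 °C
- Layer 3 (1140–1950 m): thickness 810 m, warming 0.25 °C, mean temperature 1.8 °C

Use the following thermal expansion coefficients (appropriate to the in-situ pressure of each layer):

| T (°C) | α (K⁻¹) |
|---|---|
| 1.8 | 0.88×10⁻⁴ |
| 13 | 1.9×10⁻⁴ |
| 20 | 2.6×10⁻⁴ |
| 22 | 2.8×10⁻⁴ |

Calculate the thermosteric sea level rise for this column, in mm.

Δh = 310 mm

Layer 1 at 22 °C → α = 2.8×10⁻⁴ K⁻¹
Layer 2 at 13 °C → α = 1.9×10⁻⁴ K⁻¹
Layer 3 at 1.8 °C → α = 0.88×10⁻⁴ K⁻¹
2.1 × 2.8×10⁻⁴ × 250 = 0.14700 m
890 × 0.86 × 1.9×10⁻⁴ = 0.145426 m
0.88×10⁻⁴ × 0.25 × 810 = 0.01782 m
Δh = 0.14700 + 0.145426 + 0.01782 = 0.310246 m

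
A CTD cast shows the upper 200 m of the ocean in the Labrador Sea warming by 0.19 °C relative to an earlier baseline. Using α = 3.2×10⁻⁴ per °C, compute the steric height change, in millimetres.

Δh = 12.2 mm

Δh = αΔT·H = 3.2×10⁻⁴ × 0.19 × 200 = 0.01216 m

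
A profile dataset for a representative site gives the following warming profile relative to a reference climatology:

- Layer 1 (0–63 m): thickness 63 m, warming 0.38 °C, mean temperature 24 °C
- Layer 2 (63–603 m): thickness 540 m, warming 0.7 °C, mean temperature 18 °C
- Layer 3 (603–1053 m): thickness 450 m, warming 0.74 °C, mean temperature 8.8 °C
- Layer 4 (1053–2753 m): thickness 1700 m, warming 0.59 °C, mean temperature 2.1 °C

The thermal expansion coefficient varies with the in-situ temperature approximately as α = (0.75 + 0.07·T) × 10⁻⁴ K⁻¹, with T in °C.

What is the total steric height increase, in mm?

Layer 1: α = (0.75 + 0.07×24)×10⁻⁴ = 2.43×10⁻⁴ K⁻¹
Layer 2: α = (0.75 + 0.07×18)×10⁻⁴ = 2.01×10⁻⁴ K⁻¹
Layer 3: α = (0.75 + 0.07×8.8)×10⁻⁴ = 1.366×10⁻⁴ K⁻¹
Layer 4: α = (0.75 + 0.07×2.1)×10⁻⁴ = 0.897×10⁻⁴ K⁻¹
Layer 1: 0.38 × 63 × 2.43×10⁻⁴ = 0.00581742 m
63–603 m: 540 × 0.7 × 2.01×10⁻⁴ = 0.075978 m
Layer 3: 450 × 0.74 × 1.366×10⁻⁴ = 0.0454878 m
0.897×10⁻⁴ × 1700 × 0.59 = 0.0899691 m
Δh = 0.00581742 + 0.075978 + 0.0454878 + 0.0899691 = 0.21725232 m

Δh = 217 mm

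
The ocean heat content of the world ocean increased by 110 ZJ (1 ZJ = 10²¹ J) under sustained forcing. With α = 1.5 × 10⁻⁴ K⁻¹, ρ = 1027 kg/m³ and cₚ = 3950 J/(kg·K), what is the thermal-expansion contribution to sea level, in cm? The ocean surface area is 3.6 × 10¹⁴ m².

Δh ≈ 1.13 cm

Per unit area: Q = 110×10²¹ / (3.6×10¹⁴) ≈ 3.056×10⁸ J/m²
Δh = αQ/(ρcₚ) = 1.5×10⁻⁴ × 3.056×10⁸ / (1027 × 3950) ≈ 0.01130 m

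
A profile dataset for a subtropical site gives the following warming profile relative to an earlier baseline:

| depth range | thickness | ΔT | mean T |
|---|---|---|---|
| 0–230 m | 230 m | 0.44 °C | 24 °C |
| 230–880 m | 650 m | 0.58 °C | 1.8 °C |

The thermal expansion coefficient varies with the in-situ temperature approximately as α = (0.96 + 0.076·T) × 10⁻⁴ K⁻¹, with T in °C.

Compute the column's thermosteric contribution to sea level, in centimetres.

Layer 1: α = (0.96 + 0.076×24)×10⁻⁴ = 2.784×10⁻⁴ K⁻¹
Layer 2: α = (0.96 + 0.076×1.8)×10⁻⁴ = 1.0968×10⁻⁴ K⁻¹
Layer 1: 0.44 × 2.784×10⁻⁴ × 230 = 0.02817408 m
230–880 m: 0.58 × 1.0968×10⁻⁴ × 650 = 0.04134936 m
Δh = 0.02817408 + 0.04134936 = 0.06952344 m ≈ 7.0 cm

about 7.0 cm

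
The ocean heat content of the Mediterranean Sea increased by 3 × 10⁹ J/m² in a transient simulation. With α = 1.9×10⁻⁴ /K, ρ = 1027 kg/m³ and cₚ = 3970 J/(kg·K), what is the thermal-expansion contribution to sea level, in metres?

Δh = 0.140 m

Δh = αQ/(ρcₚ) = 1.9×10⁻⁴ × 3×10⁹ / (1027 × 3970) ≈ 0.13980 m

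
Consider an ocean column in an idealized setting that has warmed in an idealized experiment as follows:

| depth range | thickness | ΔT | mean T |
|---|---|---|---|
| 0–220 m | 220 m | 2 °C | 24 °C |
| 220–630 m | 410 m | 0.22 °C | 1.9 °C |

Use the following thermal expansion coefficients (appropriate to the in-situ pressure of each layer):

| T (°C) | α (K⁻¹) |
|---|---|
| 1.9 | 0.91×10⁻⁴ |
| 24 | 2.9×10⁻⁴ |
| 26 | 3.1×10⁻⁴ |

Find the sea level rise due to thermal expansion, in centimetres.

Layer 1 at 24 °C → α = 2.9×10⁻⁴ K⁻¹
Layer 2 at 1.9 °C → α = 0.91×10⁻⁴ K⁻¹
2.9×10⁻⁴ × 2 × 220 = 0.12760 m
220–630 m: 0.91×10⁻⁴ × 0.22 × 410 = 0.0082082 m
Δh = 0.12760 + 0.0082082 = 0.1358082 m

about 13.6 cm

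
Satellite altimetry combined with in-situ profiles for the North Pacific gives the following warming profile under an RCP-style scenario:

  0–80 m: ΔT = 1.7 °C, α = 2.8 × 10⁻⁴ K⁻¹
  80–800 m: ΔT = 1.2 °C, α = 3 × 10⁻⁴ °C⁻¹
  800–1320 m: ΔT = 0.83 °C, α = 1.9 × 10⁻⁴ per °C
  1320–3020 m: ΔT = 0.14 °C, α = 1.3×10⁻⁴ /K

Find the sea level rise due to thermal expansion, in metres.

0.410 m

Layer 1: 1.7 × 80 × 2.8×10⁻⁴ = 0.03808 m
720 × 3×10⁻⁴ × 1.2 = 0.25920 m
Layer 3: 0.83 × 1.9×10⁻⁴ × 520 = 0.082004 m
1320–3020 m: 1700 × 0.14 × 1.3×10⁻⁴ = 0.03094 m
Δh = 0.03808 + 0.25920 + 0.082004 + 0.03094 = 0.410224 m ≈ 0.410 m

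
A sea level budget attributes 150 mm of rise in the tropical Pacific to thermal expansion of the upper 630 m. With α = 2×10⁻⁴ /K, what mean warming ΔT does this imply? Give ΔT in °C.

ΔT ≈ 1.19 °C

ΔT = Δh/(αH) = 0.15 / (2×10⁻⁴ × 630) ≈ 1.190 °C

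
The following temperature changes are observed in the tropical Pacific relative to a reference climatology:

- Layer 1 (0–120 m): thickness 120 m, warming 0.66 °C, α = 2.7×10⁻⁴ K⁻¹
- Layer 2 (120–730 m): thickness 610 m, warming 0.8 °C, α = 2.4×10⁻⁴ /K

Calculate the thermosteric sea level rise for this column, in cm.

Δh ≈ 14 cm

0–120 m: 2.7×10⁻⁴ × 120 × 0.66 = 0.021384 m
0.8 × 2.4×10⁻⁴ × 610 = 0.11712 m
Δh = 0.021384 + 0.11712 = 0.138504 m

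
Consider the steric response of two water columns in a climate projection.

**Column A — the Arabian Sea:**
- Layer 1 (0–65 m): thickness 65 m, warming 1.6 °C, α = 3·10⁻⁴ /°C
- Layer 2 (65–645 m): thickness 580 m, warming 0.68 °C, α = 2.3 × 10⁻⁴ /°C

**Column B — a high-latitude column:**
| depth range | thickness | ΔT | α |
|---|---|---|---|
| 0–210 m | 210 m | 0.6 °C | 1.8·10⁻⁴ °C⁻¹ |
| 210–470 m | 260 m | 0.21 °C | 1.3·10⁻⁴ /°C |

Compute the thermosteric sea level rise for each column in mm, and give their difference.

Δh_A ≈ 120 mm, Δh_B ≈ 30 mm; difference ≈ 92 mm

A 65 × 3×10⁻⁴ × 1.6 = 0.03120 m
A 580 × 0.68 × 2.3×10⁻⁴ = 0.090712 m
A total: 0.121912 m
B 0.6 × 210 × 1.8×10⁻⁴ = 0.02268 m
B 260 × 0.21 × 1.3×10⁻⁴ = 0.007098 m
B total: 0.029778 m
Difference: 0.121912 − 0.029778 = 0.092134 m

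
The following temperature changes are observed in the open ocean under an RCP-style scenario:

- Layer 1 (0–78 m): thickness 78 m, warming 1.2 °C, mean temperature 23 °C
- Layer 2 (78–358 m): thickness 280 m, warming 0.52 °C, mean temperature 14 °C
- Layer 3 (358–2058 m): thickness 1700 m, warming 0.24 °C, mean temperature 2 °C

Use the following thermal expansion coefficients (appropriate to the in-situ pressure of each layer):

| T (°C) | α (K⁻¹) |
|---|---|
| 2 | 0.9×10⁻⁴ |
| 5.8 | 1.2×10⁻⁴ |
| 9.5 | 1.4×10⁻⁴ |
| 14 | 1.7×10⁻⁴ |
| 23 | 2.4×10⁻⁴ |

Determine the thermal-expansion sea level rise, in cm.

Layer 1 at 23 °C → α = 2.4×10⁻⁴ K⁻¹
Layer 2 at 14 °C → α = 1.7×10⁻⁴ K⁻¹
Layer 3 at 2 °C → α = 0.9×10⁻⁴ K⁻¹
78 × 2.4×10⁻⁴ × 1.2 = 0.022464 m
Layer 2: 1.7×10⁻⁴ × 280 × 0.52 = 0.024752 m
358–2058 m: 1700 × 0.24 × 0.9×10⁻⁴ = 0.03672 m
Δh = 0.022464 + 0.024752 + 0.03672 = 0.083936 m ≈ 8.39 cm

8.39 cm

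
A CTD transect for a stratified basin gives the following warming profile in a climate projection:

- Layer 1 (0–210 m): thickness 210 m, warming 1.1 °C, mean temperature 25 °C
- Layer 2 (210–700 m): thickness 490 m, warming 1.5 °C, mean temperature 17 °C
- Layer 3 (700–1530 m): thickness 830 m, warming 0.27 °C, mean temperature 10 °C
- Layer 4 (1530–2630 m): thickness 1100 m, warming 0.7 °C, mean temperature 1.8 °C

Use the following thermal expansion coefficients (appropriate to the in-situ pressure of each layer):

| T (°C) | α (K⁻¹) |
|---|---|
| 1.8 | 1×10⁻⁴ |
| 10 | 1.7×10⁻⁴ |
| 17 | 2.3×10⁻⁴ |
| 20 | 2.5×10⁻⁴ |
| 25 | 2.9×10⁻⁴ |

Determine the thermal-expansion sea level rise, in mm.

Layer 1 at 25 °C → α = 2.9×10⁻⁴ K⁻¹
Layer 2 at 17 °C → α = 2.3×10⁻⁴ K⁻¹
Layer 3 at 10 °C → α = 1.7×10⁻⁴ K⁻¹
Layer 4 at 1.8 °C → α = 1×10⁻⁴ K⁻¹
210 × 2.9×10⁻⁴ × 1.1 = 0.06699 m
2.3×10⁻⁴ × 490 × 1.5 = 0.16905 m
700–1530 m: 0.27 × 830 × 1.7×10⁻⁴ = 0.038097 m
1530–2630 m: 0.7 × 1100 × 1×10⁻⁴ = 0.07700 m
Δh = 0.06699 + 0.16905 + 0.038097 + 0.07700 = 0.351137 m

Δh = 351 mm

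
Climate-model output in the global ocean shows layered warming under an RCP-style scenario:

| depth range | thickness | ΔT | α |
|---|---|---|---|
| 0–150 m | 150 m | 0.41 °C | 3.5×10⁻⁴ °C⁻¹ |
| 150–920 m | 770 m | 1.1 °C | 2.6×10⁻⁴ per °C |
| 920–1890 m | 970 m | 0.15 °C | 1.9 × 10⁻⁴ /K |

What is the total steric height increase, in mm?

3.5×10⁻⁴ × 150 × 0.41 = 0.021525 m
150–920 m: 770 × 1.1 × 2.6×10⁻⁴ = 0.22022 m
1.9×10⁻⁴ × 970 × 0.15 = 0.027645 m
Δh = 0.021525 + 0.22022 + 0.027645 = 0.26939 m ≈ 269 mm

269 mm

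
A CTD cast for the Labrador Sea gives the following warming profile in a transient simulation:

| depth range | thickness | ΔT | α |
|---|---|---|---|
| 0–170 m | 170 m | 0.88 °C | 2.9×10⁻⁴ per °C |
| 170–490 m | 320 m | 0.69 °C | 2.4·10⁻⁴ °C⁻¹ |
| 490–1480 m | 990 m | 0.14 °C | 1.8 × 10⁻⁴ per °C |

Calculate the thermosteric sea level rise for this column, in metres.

Layer 1: 170 × 2.9×10⁻⁴ × 0.88 = 0.043384 m
320 × 2.4×10⁻⁴ × 0.69 = 0.052992 m
490–1480 m: 1.8×10⁻⁴ × 990 × 0.14 = 0.024948 m
Δh = 0.043384 + 0.052992 + 0.024948 = 0.121324 m

about 0.12 m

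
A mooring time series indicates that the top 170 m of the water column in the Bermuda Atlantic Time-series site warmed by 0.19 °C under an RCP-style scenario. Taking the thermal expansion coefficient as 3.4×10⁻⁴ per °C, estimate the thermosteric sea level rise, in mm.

Δh ≈ 11.0 mm

Δh = αΔT·H = 3.4×10⁻⁴ × 0.19 × 170 = 0.010982 m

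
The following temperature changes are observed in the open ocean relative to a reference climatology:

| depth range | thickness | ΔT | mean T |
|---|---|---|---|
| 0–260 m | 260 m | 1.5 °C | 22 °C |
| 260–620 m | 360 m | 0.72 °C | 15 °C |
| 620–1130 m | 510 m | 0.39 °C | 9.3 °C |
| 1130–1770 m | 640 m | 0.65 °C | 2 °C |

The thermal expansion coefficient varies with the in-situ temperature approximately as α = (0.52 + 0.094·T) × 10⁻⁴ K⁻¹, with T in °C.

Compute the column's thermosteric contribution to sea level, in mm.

about 208 mm

Layer 1: α = (0.52 + 0.094×22)×10⁻⁴ = 2.588×10⁻⁴ K⁻¹
Layer 2: α = (0.52 + 0.094×15)×10⁻⁴ = 1.93×10⁻⁴ K⁻¹
Layer 3: α = (0.52 + 0.094×9.3)×10⁻⁴ = 1.3942×10⁻⁴ K⁻¹
Layer 4: α = (0.52 + 0.094×2)×10⁻⁴ = 0.708×10⁻⁴ K⁻¹
Layer 1: 260 × 2.588×10⁻⁴ × 1.5 = 0.100932 m
Layer 2: 0.72 × 360 × 1.93×10⁻⁴ = 0.0500256 m
510 × 0.39 × 1.3942×10⁻⁴ = 0.027730638 m
0.708×10⁻⁴ × 0.65 × 640 = 0.0294528 m
Δh = 0.100932 + 0.0500256 + 0.027730638 + 0.0294528 = 0.208141038 m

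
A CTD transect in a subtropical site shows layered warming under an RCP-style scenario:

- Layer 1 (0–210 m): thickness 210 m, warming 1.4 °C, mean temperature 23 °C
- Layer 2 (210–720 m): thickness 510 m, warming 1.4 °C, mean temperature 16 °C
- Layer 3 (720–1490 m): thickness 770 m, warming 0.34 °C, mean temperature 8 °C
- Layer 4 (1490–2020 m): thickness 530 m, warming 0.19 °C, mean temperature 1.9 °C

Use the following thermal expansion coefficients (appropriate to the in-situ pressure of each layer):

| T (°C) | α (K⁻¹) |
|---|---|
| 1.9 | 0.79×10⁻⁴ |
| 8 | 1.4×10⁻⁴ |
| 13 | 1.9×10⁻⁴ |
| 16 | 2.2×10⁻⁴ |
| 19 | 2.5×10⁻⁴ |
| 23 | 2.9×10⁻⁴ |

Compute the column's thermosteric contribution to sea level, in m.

0.287 m

Layer 1 at 23 °C → α = 2.9×10⁻⁴ K⁻¹
Layer 2 at 16 °C → α = 2.2×10⁻⁴ K⁻¹
Layer 3 at 8 °C → α = 1.4×10⁻⁴ K⁻¹
Layer 4 at 1.9 °C → α = 0.79×10⁻⁴ K⁻¹
2.9×10⁻⁴ × 1.4 × 210 = 0.08526 m
Layer 2: 2.2×10⁻⁴ × 1.4 × 510 = 0.15708 m
720–1490 m: 770 × 0.34 × 1.4×10⁻⁴ = 0.036652 m
530 × 0.79×10⁻⁴ × 0.19 = 0.0079553 m
Δh = 0.08526 + 0.15708 + 0.036652 + 0.0079553 = 0.2869473 m ≈ 0.287 m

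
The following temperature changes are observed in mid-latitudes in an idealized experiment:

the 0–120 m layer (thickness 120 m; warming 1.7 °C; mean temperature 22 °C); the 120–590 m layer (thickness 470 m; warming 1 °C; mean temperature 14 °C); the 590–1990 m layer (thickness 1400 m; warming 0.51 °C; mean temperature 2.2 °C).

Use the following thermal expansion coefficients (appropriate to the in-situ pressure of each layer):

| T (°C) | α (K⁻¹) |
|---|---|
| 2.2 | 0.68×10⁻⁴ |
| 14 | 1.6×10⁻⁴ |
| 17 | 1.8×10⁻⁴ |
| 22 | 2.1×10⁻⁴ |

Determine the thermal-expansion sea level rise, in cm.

Layer 1 at 22 °C → α = 2.1×10⁻⁴ K⁻¹
Layer 2 at 14 °C → α = 1.6×10⁻⁴ K⁻¹
Layer 3 at 2.2 °C → α = 0.68×10⁻⁴ K⁻¹
0–120 m: 1.7 × 2.1×10⁻⁴ × 120 = 0.04284 m
Layer 2: 1.6×10⁻⁴ × 1 × 470 = 0.07520 m
1400 × 0.68×10⁻⁴ × 0.51 = 0.048552 m
Δh = 0.04284 + 0.07520 + 0.048552 = 0.166592 m

16.7 cm of thermosteric rise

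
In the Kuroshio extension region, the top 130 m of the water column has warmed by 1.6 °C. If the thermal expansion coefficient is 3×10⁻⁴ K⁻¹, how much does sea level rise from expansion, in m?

Δh = αΔT·H = 3×10⁻⁴ × 1.6 × 130 = 0.06240 m

Δh ≈ 0.062 m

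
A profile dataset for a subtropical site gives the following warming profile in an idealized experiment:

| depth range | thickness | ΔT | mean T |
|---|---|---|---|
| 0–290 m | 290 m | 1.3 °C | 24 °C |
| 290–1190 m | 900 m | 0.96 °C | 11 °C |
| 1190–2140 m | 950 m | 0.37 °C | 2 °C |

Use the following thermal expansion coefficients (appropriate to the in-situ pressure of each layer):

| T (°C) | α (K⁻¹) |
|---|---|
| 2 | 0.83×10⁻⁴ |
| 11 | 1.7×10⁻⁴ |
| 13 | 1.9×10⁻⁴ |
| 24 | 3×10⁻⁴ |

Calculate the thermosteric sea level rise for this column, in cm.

Layer 1 at 24 °C → α = 3×10⁻⁴ K⁻¹
Layer 2 at 11 °C → α = 1.7×10⁻⁴ K⁻¹
Layer 3 at 2 °C → α = 0.83×10⁻⁴ K⁻¹
0–290 m: 3×10⁻⁴ × 290 × 1.3 = 0.11310 m
290–1190 m: 1.7×10⁻⁴ × 900 × 0.96 = 0.14688 m
Layer 3: 0.83×10⁻⁴ × 0.37 × 950 = 0.0291745 m
Δh = 0.11310 + 0.14688 + 0.0291745 = 0.2891545 m

about 28.9 cm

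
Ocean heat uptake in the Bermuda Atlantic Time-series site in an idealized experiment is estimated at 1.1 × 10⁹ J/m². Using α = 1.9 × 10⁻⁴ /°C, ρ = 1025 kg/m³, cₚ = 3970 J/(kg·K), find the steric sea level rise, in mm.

Δh = αQ/(ρcₚ) = 1.9×10⁻⁴ × 1.1×10⁹ / (1025 × 3970) ≈ 0.051361 m

Δh ≈ 51 mm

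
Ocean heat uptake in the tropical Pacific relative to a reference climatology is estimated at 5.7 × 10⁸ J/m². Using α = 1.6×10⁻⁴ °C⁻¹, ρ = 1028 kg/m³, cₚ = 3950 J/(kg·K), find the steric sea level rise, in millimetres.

Δh = αQ/(ρcₚ) = 1.6×10⁻⁴ × 5.7×10⁸ / (1028 × 3950) ≈ 0.02246 m

Δh ≈ 22.5 mm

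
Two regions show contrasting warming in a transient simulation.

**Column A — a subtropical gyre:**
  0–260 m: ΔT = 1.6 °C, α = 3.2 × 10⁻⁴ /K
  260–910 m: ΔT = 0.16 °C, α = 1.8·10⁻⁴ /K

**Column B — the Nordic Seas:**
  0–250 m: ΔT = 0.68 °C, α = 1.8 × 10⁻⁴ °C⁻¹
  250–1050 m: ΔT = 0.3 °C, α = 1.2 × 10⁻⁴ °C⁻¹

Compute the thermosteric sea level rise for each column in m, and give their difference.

Δh_A ≈ 0.152 m, Δh_B ≈ 0.0594 m; difference ≈ 0.0924 m

A Layer 1: 3.2×10⁻⁴ × 260 × 1.6 = 0.13312 m
A 650 × 0.16 × 1.8×10⁻⁴ = 0.01872 m
A total: 0.15184 m
B Layer 1: 0.68 × 250 × 1.8×10⁻⁴ = 0.03060 m
B 1.2×10⁻⁴ × 800 × 0.3 = 0.02880 m
B total: 0.05940 m
Difference: 0.15184 − 0.05940 = 0.09244 m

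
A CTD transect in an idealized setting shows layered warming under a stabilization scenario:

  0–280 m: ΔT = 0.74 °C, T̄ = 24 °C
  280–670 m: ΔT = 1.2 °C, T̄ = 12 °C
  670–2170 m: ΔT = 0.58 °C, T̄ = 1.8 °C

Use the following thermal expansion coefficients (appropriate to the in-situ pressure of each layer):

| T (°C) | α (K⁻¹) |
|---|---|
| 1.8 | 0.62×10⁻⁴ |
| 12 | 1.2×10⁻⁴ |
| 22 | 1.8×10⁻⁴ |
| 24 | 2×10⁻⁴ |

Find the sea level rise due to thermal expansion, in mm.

Layer 1 at 24 °C → α = 2×10⁻⁴ K⁻¹
Layer 2 at 12 °C → α = 1.2×10⁻⁴ K⁻¹
Layer 3 at 1.8 °C → α = 0.62×10⁻⁴ K⁻¹
2×10⁻⁴ × 280 × 0.74 = 0.04144 m
1.2×10⁻⁴ × 390 × 1.2 = 0.05616 m
670–2170 m: 0.58 × 0.62×10⁻⁴ × 1500 = 0.05394 m
Δh = 0.04144 + 0.05616 + 0.05394 = 0.15154 m

Δh = 152 mm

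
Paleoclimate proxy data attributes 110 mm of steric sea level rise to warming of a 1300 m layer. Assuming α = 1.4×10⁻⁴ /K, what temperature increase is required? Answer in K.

ΔT = Δh/(αH) = 0.11 / (1.4×10⁻⁴ × 1300) ≈ 0.6044 K

ΔT ≈ 0.604 K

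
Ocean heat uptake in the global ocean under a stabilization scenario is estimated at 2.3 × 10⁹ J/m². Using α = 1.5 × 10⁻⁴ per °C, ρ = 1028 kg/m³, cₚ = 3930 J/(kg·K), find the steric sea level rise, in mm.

85.4 mm

Δh = αQ/(ρcₚ) = 1.5×10⁻⁴ × 2.3×10⁹ / (1028 × 3930) ≈ 0.085395 m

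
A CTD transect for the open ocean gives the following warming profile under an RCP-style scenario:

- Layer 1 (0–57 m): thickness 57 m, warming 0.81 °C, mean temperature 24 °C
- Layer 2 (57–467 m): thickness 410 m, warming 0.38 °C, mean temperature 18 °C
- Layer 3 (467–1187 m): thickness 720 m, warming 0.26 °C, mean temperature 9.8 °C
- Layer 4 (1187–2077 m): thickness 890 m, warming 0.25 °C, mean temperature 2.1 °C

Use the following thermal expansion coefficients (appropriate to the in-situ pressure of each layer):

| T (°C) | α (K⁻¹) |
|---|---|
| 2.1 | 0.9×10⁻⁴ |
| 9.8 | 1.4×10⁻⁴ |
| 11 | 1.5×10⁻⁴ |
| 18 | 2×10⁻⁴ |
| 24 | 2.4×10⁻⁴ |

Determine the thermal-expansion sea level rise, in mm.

about 88.5 mm

Layer 1 at 24 °C → α = 2.4×10⁻⁴ K⁻¹
Layer 2 at 18 °C → α = 2×10⁻⁴ K⁻¹
Layer 3 at 9.8 °C → α = 1.4×10⁻⁴ K⁻¹
Layer 4 at 2.1 °C → α = 0.9×10⁻⁴ K⁻¹
0–57 m: 2.4×10⁻⁴ × 57 × 0.81 = 0.0110808 m
0.38 × 410 × 2×10⁻⁴ = 0.03116 m
Layer 3: 1.4×10⁻⁴ × 0.26 × 720 = 0.026208 m
890 × 0.25 × 0.9×10⁻⁴ = 0.020025 m
Δh = 0.0110808 + 0.03116 + 0.026208 + 0.020025 = 0.0884738 m ≈ 88.5 mm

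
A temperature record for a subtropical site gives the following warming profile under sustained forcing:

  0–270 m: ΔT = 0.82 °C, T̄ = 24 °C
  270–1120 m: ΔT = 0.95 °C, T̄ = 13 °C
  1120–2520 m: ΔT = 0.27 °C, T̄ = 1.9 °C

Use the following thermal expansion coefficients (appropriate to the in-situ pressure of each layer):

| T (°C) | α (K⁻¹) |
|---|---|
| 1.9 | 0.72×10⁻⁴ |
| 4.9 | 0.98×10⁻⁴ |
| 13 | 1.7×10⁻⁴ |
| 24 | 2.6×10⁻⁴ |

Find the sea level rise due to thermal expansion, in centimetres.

Δh ≈ 22.2 cm

Layer 1 at 24 °C → α = 2.6×10⁻⁴ K⁻¹
Layer 2 at 13 °C → α = 1.7×10⁻⁴ K⁻¹
Layer 3 at 1.9 °C → α = 0.72×10⁻⁴ K⁻¹
0–270 m: 2.6×10⁻⁴ × 270 × 0.82 = 0.057564 m
270–1120 m: 0.95 × 850 × 1.7×10⁻⁴ = 0.137275 m
0.27 × 0.72×10⁻⁴ × 1400 = 0.027216 m
Δh = 0.057564 + 0.137275 + 0.027216 = 0.222055 m ≈ 22.2 cm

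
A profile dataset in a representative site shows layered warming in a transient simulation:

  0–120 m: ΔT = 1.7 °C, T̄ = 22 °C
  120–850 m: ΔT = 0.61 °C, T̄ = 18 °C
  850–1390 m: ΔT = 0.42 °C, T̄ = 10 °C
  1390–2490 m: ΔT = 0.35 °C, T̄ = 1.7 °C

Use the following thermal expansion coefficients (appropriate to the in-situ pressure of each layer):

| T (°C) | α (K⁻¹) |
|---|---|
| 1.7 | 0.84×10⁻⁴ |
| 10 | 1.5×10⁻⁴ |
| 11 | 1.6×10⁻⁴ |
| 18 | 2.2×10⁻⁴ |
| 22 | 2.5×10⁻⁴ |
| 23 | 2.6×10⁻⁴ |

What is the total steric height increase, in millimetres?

Layer 1 at 22 °C → α = 2.5×10⁻⁴ K⁻¹
Layer 2 at 18 °C → α = 2.2×10⁻⁴ K⁻¹
Layer 3 at 10 °C → α = 1.5×10⁻⁴ K⁻¹
Layer 4 at 1.7 °C → α = 0.84×10⁻⁴ K⁻¹
1.7 × 120 × 2.5×10⁻⁴ = 0.05100 m
730 × 2.2×10⁻⁴ × 0.61 = 0.097966 m
Layer 3: 540 × 0.42 × 1.5×10⁻⁴ = 0.03402 m
Layer 4: 0.35 × 1100 × 0.84×10⁻⁴ = 0.03234 m
Δh = 0.05100 + 0.097966 + 0.03402 + 0.03234 = 0.215326 m

Δh = 220 mm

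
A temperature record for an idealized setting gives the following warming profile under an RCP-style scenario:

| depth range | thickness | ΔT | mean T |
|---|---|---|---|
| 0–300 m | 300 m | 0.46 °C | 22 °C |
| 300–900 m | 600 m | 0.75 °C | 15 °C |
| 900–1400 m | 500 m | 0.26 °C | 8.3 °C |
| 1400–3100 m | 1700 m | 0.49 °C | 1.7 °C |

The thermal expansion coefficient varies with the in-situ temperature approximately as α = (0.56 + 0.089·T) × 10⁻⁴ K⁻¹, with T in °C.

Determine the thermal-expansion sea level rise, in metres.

Δh = 0.196 m

Layer 1: α = (0.56 + 0.089×22)×10⁻⁴ = 2.518×10⁻⁴ K⁻¹
Layer 2: α = (0.56 + 0.089×15)×10⁻⁴ = 1.895×10⁻⁴ K⁻¹
Layer 3: α = (0.56 + 0.089×8.3)×10⁻⁴ = 1.2987×10⁻⁴ K⁻¹
Layer 4: α = (0.56 + 0.089×1.7)×10⁻⁴ = 0.7113×10⁻⁴ K⁻¹
Layer 1: 2.518×10⁻⁴ × 300 × 0.46 = 0.0347484 m
300–900 m: 600 × 1.895×10⁻⁴ × 0.75 = 0.085275 m
1.2987×10⁻⁴ × 0.26 × 500 = 0.0168831 m
Layer 4: 1700 × 0.7113×10⁻⁴ × 0.49 = 0.05925129 m
Δh = 0.0347484 + 0.085275 + 0.0168831 + 0.05925129 = 0.19615779 m ≈ 0.196 m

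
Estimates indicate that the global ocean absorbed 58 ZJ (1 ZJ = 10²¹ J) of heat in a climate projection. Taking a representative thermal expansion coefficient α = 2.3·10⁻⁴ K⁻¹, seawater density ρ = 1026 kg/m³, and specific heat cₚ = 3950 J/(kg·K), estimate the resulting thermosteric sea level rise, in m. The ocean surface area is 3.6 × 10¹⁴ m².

Δh = 0.0091 m

Per unit area: Q = 58×10²¹ / (3.6×10¹⁴) ≈ 1.611×10⁸ J/m²
Δh = αQ/(ρcₚ) = 2.3×10⁻⁴ × 1.611×10⁸ / (1026 × 3950) ≈ 0.0091428 m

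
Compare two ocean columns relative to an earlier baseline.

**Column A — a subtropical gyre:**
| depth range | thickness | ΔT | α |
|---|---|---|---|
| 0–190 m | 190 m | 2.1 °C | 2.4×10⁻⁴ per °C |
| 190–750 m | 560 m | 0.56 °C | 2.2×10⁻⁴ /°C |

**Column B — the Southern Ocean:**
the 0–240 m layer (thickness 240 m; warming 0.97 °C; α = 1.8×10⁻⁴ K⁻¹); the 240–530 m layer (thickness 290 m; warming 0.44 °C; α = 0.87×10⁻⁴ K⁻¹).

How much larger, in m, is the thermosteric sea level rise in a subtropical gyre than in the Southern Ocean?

A 0–190 m: 2.4×10⁻⁴ × 190 × 2.1 = 0.09576 m
A 190–750 m: 2.2×10⁻⁴ × 0.56 × 560 = 0.068992 m
A total: 0.164752 m
B 0.97 × 240 × 1.8×10⁻⁴ = 0.041904 m
B 240–530 m: 0.87×10⁻⁴ × 0.44 × 290 = 0.0111012 m
B total: 0.0530052 m
Difference: 0.164752 − 0.0530052 = 0.1117468 m

Δh_A − Δh_B ≈ 0.112 m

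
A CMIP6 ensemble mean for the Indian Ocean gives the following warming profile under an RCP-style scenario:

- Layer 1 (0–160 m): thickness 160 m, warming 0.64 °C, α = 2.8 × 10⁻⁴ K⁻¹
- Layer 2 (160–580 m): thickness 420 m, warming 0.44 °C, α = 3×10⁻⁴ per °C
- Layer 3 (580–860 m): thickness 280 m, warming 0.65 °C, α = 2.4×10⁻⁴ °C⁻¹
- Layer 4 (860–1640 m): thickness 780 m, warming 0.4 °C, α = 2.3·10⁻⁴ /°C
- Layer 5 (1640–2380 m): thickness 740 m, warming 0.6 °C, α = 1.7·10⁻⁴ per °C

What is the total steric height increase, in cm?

27.5 cm of thermosteric rise

0–160 m: 2.8×10⁻⁴ × 160 × 0.64 = 0.028672 m
0.44 × 420 × 3×10⁻⁴ = 0.05544 m
0.65 × 2.4×10⁻⁴ × 280 = 0.04368 m
860–1640 m: 0.4 × 2.3×10⁻⁴ × 780 = 0.07176 m
740 × 0.6 × 1.7×10⁻⁴ = 0.07548 m
Δh = 0.028672 + 0.05544 + 0.04368 + 0.07176 + 0.07548 = 0.275032 m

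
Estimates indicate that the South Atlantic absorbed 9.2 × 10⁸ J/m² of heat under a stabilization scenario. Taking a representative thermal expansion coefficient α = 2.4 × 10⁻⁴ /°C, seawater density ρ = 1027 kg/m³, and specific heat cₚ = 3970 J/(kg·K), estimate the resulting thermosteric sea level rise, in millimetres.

54.2 mm

Δh = αQ/(ρcₚ) = 2.4×10⁻⁴ × 9.2×10⁸ / (1027 × 3970) ≈ 0.054155 m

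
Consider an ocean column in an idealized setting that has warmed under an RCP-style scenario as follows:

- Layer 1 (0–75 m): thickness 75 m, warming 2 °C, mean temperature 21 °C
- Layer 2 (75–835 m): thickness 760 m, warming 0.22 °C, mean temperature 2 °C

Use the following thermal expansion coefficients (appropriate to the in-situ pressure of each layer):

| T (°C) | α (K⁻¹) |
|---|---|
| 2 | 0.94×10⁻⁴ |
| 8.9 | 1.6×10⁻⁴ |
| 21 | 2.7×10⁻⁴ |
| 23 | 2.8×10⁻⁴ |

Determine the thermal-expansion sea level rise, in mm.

about 56.2 mm

Layer 1 at 21 °C → α = 2.7×10⁻⁴ K⁻¹
Layer 2 at 2 °C → α = 0.94×10⁻⁴ K⁻¹
Layer 1: 2.7×10⁻⁴ × 2 × 75 = 0.04050 m
Layer 2: 760 × 0.94×10⁻⁴ × 0.22 = 0.0157168 m
Δh = 0.04050 + 0.0157168 = 0.0562168 m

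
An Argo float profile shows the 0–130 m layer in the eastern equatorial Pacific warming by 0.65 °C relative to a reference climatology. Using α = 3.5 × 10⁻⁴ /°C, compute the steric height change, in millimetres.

Δh = αΔT·H = 3.5×10⁻⁴ × 0.65 × 130 = 0.029575 m

Δh = 29.6 mm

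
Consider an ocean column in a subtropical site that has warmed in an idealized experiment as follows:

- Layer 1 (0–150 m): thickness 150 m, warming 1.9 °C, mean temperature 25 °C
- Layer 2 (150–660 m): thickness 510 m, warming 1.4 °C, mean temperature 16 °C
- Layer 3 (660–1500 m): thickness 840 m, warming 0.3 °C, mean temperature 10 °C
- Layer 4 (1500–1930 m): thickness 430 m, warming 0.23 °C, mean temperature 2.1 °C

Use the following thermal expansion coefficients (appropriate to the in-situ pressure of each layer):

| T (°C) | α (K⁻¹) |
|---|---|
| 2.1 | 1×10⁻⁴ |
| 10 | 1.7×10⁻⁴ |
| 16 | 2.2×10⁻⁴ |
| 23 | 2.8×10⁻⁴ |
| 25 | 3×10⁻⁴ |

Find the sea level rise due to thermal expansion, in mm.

Layer 1 at 25 °C → α = 3×10⁻⁴ K⁻¹
Layer 2 at 16 °C → α = 2.2×10⁻⁴ K⁻¹
Layer 3 at 10 °C → α = 1.7×10⁻⁴ K⁻¹
Layer 4 at 2.1 °C → α = 1×10⁻⁴ K⁻¹
0–150 m: 3×10⁻⁴ × 150 × 1.9 = 0.08550 m
150–660 m: 1.4 × 510 × 2.2×10⁻⁴ = 0.15708 m
Layer 3: 1.7×10⁻⁴ × 840 × 0.3 = 0.04284 m
430 × 0.23 × 1×10⁻⁴ = 0.00989 m
Δh = 0.08550 + 0.15708 + 0.04284 + 0.00989 = 0.29531 m

Δh = 300 mm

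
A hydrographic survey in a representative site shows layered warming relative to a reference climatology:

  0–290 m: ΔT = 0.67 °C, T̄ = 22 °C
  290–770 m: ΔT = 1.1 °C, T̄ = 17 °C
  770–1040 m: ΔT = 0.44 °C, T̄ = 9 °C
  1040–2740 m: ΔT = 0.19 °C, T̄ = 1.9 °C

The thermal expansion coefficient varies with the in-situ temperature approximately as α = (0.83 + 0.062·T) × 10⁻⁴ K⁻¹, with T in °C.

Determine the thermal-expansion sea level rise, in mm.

Layer 1: α = (0.83 + 0.062×22)×10⁻⁴ = 2.194×10⁻⁴ K⁻¹
Layer 2: α = (0.83 + 0.062×17)×10⁻⁴ = 1.884×10⁻⁴ K⁻¹
Layer 3: α = (0.83 + 0.062×9)×10⁻⁴ = 1.388×10⁻⁴ K⁻¹
Layer 4: α = (0.83 + 0.062×1.9)×10⁻⁴ = 0.9478×10⁻⁴ K⁻¹
0.67 × 290 × 2.194×10⁻⁴ = 0.04262942 m
290–770 m: 480 × 1.1 × 1.884×10⁻⁴ = 0.0994752 m
0.44 × 1.388×10⁻⁴ × 270 = 0.01648944 m
0.9478×10⁻⁴ × 1700 × 0.19 = 0.03061394 m
Δh = 0.04262942 + 0.0994752 + 0.01648944 + 0.03061394 = 0.189208 m ≈ 190 mm

190 mm of thermosteric rise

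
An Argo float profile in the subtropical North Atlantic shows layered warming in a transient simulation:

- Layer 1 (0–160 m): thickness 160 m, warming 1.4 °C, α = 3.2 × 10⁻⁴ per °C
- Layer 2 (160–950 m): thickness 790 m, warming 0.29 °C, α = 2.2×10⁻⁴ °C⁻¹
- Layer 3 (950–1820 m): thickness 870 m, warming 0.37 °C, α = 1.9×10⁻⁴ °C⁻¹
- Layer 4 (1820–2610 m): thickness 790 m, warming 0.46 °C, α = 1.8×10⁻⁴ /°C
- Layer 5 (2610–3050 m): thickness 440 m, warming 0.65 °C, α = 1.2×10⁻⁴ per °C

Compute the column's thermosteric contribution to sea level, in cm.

0–160 m: 1.4 × 3.2×10⁻⁴ × 160 = 0.07168 m
Layer 2: 0.29 × 2.2×10⁻⁴ × 790 = 0.050402 m
950–1820 m: 1.9×10⁻⁴ × 0.37 × 870 = 0.061161 m
790 × 0.46 × 1.8×10⁻⁴ = 0.065412 m
2610–3050 m: 1.2×10⁻⁴ × 440 × 0.65 = 0.03432 m
Δh = 0.07168 + 0.050402 + 0.061161 + 0.065412 + 0.03432 = 0.282975 m

28.3 cm of thermosteric rise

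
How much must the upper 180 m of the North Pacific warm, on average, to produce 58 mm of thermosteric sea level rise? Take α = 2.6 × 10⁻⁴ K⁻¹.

ΔT = Δh/(αH) = 0.058 / (2.6×10⁻⁴ × 180) ≈ 1.239 K

ΔT ≈ 1.24 K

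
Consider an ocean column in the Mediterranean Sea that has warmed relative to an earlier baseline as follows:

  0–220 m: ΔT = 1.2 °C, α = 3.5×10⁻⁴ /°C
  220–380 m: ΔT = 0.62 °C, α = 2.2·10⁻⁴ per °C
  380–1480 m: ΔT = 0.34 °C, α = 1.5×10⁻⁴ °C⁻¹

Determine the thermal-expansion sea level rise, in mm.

Δh ≈ 170 mm

0–220 m: 3.5×10⁻⁴ × 1.2 × 220 = 0.09240 m
Layer 2: 2.2×10⁻⁴ × 160 × 0.62 = 0.021824 m
380–1480 m: 1.5×10⁻⁴ × 0.34 × 1100 = 0.05610 m
Δh = 0.09240 + 0.021824 + 0.05610 = 0.170324 m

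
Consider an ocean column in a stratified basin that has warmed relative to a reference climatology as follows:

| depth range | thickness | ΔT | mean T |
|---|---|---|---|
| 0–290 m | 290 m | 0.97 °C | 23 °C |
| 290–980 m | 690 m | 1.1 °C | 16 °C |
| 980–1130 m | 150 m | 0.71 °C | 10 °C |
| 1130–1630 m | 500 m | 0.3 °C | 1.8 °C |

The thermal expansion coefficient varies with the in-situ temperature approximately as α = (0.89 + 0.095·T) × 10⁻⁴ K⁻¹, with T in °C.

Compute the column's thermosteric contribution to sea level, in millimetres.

Δh ≈ 305 mm

Layer 1: α = (0.89 + 0.095×23)×10⁻⁴ = 3.075×10⁻⁴ K⁻¹
Layer 2: α = (0.89 + 0.095×16)×10⁻⁴ = 2.41×10⁻⁴ K⁻¹
Layer 3: α = (0.89 + 0.095×10)×10⁻⁴ = 1.84×10⁻⁴ K⁻¹
Layer 4: α = (0.89 + 0.095×1.8)×10⁻⁴ = 1.061×10⁻⁴ K⁻¹
0–290 m: 3.075×10⁻⁴ × 0.97 × 290 = 0.08649975 m
1.1 × 2.41×10⁻⁴ × 690 = 0.182919 m
0.71 × 150 × 1.84×10⁻⁴ = 0.019596 m
Layer 4: 1.061×10⁻⁴ × 0.3 × 500 = 0.015915 m
Δh = 0.08649975 + 0.182919 + 0.019596 + 0.015915 = 0.30492975 m ≈ 305 mm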